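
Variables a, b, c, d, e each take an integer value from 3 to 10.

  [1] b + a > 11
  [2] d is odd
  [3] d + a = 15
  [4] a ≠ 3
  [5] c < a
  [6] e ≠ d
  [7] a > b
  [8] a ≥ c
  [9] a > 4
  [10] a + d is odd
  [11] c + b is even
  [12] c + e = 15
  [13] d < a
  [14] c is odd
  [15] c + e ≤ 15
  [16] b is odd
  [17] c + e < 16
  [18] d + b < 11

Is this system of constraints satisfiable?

Satisfiable

Take a = 10, b = 3, c = 9, d = 5, e = 6. Then constraint 1: b + a = 13; constraint 3: d + a = 15; constraint 12: c + e = 15, and every other listed constraint is also met.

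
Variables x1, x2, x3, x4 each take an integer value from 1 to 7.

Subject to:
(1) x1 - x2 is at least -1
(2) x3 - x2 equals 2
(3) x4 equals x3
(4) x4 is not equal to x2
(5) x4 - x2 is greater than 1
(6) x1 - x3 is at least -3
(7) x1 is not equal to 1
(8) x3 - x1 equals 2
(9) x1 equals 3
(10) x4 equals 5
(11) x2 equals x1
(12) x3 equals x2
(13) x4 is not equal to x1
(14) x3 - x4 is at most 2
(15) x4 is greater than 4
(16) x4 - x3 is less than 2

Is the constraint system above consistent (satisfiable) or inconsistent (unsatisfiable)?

Constraint 10 fixes x4 = 5 and constraint 9 fixes x1 = 3. Constraints 3, 11, and 12 give x4 = x3 = x2 = x1, so x4 = x1. But 5 ≠ 3 — contradiction.

Unsatisfiable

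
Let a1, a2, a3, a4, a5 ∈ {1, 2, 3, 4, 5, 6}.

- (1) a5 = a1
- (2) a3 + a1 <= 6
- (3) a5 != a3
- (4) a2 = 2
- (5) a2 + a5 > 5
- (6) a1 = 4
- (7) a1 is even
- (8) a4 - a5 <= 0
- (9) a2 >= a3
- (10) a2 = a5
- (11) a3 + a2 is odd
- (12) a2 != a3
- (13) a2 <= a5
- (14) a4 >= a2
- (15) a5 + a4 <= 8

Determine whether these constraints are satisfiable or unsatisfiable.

Constraint 4 fixes a2 = 2 and constraint 6 fixes a1 = 4. Constraints 1 and 10 give a2 = a5 = a1, so a2 = a1. But 2 ≠ 4 — contradiction.

Unsatisfiable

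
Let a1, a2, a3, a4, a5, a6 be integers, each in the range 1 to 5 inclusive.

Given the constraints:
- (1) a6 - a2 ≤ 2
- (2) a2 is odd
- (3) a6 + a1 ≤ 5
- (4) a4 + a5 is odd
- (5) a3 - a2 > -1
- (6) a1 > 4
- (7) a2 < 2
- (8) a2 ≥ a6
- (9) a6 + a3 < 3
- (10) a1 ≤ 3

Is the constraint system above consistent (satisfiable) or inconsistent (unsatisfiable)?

Unsatisfiable

From constraint 6: a1 ≥ 5. From constraint 10: a1 ≤ 3. But 3 < 5, so no value of a1 works.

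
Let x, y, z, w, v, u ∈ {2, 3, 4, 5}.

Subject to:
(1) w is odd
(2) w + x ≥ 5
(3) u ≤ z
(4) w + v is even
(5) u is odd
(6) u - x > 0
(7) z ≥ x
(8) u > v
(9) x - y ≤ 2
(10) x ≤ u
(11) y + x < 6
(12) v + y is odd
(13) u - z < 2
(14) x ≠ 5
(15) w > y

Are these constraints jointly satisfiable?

Satisfiable

Setting (x, y, z, w, v, u) = (2, 2, 5, 3, 3, 5) satisfies everything: constraint 2: w + x = 5; constraint 6: u - x = 3, and the others follow.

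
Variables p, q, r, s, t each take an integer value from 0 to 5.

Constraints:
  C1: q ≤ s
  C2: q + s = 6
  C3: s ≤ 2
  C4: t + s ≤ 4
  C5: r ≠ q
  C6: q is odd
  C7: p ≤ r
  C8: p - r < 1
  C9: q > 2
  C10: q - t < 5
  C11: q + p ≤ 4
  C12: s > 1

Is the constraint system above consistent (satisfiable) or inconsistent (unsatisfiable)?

From constraint 9: q ≥ 3. From constraints 1 and 3: q ≤ s and s ≤ 2, so q ≤ 2. But 2 < 3, so no value of q works.

Unsatisfiable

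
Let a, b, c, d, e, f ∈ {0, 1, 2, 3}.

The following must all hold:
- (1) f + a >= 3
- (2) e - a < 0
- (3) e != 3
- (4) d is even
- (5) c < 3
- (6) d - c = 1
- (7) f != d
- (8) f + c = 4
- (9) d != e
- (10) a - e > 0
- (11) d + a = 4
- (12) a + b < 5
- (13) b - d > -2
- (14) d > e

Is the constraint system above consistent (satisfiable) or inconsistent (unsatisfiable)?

Satisfiable

One satisfying assignment is a = 2, b = 1, c = 1, d = 2, e = 1, f = 3.
For the less obvious constraints — constraint 1: f + a = 5; constraint 2: e - a = -1; constraint 6: d - c = 1 — and the others hold by inspection.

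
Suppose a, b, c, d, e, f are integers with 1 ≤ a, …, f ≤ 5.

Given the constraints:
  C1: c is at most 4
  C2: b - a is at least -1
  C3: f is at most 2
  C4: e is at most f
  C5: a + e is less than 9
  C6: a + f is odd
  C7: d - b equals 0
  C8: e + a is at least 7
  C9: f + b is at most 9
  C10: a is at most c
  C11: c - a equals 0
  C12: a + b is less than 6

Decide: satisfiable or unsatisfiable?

From constraints 3 and 4: e ≤ f ≤ 2. From constraints 1 and 10: a ≤ c ≤ 4. Hence e + a ≤ 6. But constraint 8 requires e + a ≥ 7, and 7 > 6. Contradiction.

Unsatisfiable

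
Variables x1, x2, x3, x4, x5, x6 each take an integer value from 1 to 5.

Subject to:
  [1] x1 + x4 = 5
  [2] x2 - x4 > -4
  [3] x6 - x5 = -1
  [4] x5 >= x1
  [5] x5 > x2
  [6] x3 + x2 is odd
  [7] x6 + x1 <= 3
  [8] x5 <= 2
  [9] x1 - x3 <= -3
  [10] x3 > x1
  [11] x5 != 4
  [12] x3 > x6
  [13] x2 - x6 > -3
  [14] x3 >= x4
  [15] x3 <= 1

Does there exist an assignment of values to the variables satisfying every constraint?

From constraints 4 and 8: x1 ≤ x5 ≤ 2. From constraints 14 and 15: x4 ≤ x3 ≤ 1. Hence x1 + x4 ≤ 3. But constraint 1 requires x1 + x4 = 5, and 5 > 3. Contradiction.

Unsatisfiable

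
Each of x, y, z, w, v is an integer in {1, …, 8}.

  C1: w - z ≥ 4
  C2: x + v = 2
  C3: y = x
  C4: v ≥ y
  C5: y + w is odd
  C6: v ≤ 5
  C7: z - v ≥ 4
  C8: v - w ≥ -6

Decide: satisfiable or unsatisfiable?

Constraints 1, 7, and 8 give z − v ≥ 4, v − w ≥ -6, w − z ≥ 4.
Adding all 3 inequalities: the left sides telescope to 0, and the right sides sum to 4 + (-6) + 4 = 2. So 0 ≥ 2, which is false.

Unsatisfiable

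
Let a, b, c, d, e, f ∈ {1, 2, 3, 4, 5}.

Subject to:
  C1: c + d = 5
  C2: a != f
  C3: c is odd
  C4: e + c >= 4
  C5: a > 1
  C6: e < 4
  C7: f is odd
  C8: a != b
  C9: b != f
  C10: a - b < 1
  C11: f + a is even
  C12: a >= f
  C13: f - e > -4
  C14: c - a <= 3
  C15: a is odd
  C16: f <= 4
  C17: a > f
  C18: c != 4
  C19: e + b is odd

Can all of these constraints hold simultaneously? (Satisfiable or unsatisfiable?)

Setting (a, b, c, d, e, f) = (3, 5, 3, 2, 2, 1) satisfies everything: constraint 1: c + d = 5; constraint 4: e + c = 5, and the others follow.

Satisfiable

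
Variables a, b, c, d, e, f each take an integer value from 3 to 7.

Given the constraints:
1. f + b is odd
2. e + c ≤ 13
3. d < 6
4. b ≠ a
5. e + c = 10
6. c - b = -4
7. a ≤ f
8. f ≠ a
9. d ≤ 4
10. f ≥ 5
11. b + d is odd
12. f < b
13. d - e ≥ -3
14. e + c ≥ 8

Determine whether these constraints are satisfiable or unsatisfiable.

The assignment a = 3, b = 7, c = 3, d = 4, e = 7, f = 6 works:
  constraint 2 holds since e + c = 10.
  constraint 5 holds since e + c = 10.
  constraint 6 holds since c - b = -4.
The rest check out directly.

Satisfiable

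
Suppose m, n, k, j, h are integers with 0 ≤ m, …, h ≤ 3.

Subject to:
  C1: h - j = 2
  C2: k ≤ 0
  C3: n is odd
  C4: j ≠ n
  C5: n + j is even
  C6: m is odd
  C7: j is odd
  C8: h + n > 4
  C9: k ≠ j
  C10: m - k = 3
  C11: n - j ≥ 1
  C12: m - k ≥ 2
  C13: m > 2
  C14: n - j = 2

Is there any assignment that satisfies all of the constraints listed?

The assignment m = 3, n = 3, k = 0, j = 1, h = 3 works:
  constraint 1 holds since h - j = 2.
  constraint 8 holds since h + n = 6.
  constraint 10 holds since m - k = 3.
The rest check out directly.

Satisfiable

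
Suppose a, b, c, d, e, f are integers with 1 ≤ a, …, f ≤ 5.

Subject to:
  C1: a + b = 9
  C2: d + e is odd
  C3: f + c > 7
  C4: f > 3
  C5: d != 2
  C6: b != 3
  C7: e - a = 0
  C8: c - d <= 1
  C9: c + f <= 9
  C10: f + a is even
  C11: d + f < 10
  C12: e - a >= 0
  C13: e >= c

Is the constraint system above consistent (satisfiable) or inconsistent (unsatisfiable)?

Satisfiable

One satisfying assignment is a = 4, b = 5, c = 4, d = 5, e = 4, f = 4.
For the less obvious constraints — constraint 1: a + b = 9; constraint 3: f + c = 8 — and the others hold by inspection.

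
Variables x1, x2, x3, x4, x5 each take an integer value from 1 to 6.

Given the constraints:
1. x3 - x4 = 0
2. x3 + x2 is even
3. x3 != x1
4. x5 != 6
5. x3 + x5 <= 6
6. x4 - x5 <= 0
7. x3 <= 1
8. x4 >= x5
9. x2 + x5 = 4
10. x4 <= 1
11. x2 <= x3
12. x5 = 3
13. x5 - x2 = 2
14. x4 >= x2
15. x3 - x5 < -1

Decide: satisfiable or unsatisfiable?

Unsatisfiable

From constraints 7 and 11: x2 ≤ x3 ≤ 1. From constraints 8 and 10: x5 ≤ x4 ≤ 1. Hence x2 + x5 ≤ 2. But constraint 9 requires x2 + x5 = 4, and 4 > 2. Contradiction.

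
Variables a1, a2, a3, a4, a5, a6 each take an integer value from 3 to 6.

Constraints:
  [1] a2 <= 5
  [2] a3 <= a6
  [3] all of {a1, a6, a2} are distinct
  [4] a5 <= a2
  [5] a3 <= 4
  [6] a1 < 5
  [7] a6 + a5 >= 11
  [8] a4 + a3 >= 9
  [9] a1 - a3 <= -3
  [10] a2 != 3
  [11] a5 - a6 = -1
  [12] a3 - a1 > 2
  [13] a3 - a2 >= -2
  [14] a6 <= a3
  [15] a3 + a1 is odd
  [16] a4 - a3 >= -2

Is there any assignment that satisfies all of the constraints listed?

From constraints 5 and 14: a6 ≤ a3 ≤ 4. From constraints 1 and 4: a5 ≤ a2 ≤ 5. Hence a6 + a5 ≤ 9. But constraint 7 requires a6 + a5 ≥ 11, and 11 > 9. Contradiction.

Unsatisfiable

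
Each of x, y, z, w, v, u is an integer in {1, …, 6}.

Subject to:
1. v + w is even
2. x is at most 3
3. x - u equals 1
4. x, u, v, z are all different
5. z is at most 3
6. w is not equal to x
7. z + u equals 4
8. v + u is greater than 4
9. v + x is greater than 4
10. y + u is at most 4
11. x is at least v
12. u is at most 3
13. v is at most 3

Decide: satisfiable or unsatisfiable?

Unsatisfiable

Constraints 2, 5, 12, and 13 confine each of x, u, v, z to the 3 values {1, …, 3} (the domain already gives each ≥ 1).
Constraint 4 requires all 4 of them to be distinct, but only 3 values are available — impossible by the pigeonhole principle.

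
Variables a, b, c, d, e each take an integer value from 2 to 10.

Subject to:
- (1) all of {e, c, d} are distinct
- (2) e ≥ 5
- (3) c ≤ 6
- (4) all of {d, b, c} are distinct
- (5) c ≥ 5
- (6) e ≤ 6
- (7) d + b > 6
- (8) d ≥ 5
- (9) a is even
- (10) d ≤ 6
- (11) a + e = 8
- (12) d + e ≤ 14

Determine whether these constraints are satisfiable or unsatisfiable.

Constraints 2, 3, 5, 6, 8, and 10 confine each of e, c, d to the 2 values {5, 6}.
Constraint 1 requires all 3 of them to be distinct, but only 2 values are available — impossible by the pigeonhole principle.

Unsatisfiable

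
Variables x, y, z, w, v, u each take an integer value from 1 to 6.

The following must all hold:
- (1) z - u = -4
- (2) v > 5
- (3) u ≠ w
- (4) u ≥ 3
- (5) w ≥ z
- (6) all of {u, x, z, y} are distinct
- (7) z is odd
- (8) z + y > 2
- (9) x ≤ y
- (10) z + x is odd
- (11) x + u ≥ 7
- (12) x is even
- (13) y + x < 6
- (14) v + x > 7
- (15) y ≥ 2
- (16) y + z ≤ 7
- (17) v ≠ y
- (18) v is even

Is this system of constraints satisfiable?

Satisfiable

Try x = 2, y = 3, z = 1, w = 1, v = 6, u = 5.
Check constraint 1: z - u = -4; constraint 8: z + y = 4; constraint 11: x + u = 7. The remaining constraints are straightforward to verify.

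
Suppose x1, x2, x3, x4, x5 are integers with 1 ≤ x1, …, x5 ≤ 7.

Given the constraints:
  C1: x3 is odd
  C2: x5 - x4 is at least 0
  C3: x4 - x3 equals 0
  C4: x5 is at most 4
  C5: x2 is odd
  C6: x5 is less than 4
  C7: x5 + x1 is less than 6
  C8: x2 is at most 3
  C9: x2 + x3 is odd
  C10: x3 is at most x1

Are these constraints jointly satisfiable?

Constraint 5 makes x2 odd and constraint 1 makes x3 odd, so x2 + x3 must be even. Constraint 9 says x2 + x3 is odd — contradiction.

Unsatisfiable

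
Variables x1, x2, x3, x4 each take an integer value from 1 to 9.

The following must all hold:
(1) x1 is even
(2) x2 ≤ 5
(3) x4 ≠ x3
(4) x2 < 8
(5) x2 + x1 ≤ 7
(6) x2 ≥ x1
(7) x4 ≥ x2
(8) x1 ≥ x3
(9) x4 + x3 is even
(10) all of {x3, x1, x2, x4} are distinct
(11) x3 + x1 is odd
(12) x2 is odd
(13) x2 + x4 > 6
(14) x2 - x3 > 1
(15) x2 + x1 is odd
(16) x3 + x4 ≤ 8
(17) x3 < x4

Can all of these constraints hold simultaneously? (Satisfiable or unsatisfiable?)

One satisfying assignment is x1 = 2, x2 = 3, x3 = 1, x4 = 5.
For the less obvious constraints — constraint 5: x2 + x1 = 5; constraint 13: x2 + x4 = 8; constraint 14: x2 - x3 = 2 — and the others hold by inspection.

Satisfiable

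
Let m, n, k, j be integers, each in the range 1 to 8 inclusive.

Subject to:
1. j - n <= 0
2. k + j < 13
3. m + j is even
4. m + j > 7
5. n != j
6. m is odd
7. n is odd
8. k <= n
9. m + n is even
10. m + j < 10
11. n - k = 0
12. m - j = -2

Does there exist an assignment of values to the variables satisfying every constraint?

Satisfiable

Try m = 3, n = 7, k = 7, j = 5.
Check constraint 1: j - n = -2; constraint 2: k + j = 12; constraint 4: m + j = 8. The remaining constraints are straightforward to verify.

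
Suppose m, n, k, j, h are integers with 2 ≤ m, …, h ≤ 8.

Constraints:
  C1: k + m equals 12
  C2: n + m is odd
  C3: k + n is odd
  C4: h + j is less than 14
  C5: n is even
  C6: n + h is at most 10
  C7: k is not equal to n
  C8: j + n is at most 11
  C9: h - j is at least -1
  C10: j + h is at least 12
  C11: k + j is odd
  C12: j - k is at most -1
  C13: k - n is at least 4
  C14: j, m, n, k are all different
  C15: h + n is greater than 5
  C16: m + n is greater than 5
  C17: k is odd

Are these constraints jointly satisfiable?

Satisfiable

Take m = 5, n = 2, k = 7, j = 6, h = 6. Then constraint 1: k + m = 12; constraint 4: h + j = 12; constraint 6: n + h = 8, and every other listed constraint is also met.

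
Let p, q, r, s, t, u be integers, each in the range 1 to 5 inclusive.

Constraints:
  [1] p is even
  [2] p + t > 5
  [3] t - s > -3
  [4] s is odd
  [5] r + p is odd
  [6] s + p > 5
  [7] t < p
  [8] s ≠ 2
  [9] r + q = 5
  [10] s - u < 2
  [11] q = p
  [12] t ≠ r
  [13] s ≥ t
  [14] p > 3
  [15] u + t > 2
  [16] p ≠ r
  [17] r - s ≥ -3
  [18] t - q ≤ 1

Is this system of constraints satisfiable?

Satisfiable

Setting (p, q, r, s, t, u) = (4, 4, 1, 3, 2, 2) satisfies everything: constraint 2: p + t = 6; constraint 3: t - s = -1, and the others follow.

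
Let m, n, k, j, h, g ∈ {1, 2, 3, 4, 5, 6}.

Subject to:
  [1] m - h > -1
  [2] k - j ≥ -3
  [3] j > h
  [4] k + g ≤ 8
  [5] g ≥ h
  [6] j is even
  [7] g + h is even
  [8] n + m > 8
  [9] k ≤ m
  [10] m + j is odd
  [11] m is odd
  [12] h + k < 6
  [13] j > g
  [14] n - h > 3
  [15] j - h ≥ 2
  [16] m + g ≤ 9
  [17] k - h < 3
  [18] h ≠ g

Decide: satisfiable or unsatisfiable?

Take m = 3, n = 6, k = 2, j = 4, h = 1, g = 3. Then constraint 1: m - h = 2; constraint 2: k - j = -2, and every other listed constraint is also met.

Satisfiable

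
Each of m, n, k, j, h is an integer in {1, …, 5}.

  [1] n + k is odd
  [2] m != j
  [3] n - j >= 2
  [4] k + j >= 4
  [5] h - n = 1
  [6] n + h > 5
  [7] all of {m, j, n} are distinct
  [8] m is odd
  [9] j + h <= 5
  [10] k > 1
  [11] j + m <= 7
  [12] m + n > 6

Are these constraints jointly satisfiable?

Satisfiable

The assignment m = 5, n = 3, k = 4, j = 1, h = 4 works:
  constraint 3 holds since n - j = 2.
  constraint 4 holds since k + j = 5.
  constraint 5 holds since h - n = 1.
The rest check out directly.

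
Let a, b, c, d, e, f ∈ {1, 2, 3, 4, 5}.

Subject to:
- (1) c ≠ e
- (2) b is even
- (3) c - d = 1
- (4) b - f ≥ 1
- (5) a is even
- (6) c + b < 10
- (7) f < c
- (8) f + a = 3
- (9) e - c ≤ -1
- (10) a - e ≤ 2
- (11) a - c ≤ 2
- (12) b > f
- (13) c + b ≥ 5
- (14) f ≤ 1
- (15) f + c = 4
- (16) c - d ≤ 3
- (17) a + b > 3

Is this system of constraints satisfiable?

Satisfiable

One satisfying assignment is a = 2, b = 4, c = 3, d = 2, e = 1, f = 1.
For the less obvious constraints — constraint 3: c - d = 1; constraint 4: b - f = 3; constraint 6: c + b = 7 — and the others hold by inspection.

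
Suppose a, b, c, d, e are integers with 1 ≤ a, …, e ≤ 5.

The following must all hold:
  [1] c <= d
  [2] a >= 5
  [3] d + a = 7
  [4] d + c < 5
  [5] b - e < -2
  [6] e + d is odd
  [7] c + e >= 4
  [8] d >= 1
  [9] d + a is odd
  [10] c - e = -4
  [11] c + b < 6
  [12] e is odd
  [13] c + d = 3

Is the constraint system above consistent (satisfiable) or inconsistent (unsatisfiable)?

Satisfiable

The assignment a = 5, b = 2, c = 1, d = 2, e = 5 works:
  constraint 3 holds since d + a = 7.
  constraint 4 holds since d + c = 3.
The rest check out directly.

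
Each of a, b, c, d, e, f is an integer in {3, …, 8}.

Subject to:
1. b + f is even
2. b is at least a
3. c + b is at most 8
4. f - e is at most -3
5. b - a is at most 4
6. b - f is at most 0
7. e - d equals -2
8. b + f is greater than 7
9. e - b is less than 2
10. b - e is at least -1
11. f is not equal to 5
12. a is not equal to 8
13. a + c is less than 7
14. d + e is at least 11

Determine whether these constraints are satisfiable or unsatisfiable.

Unsatisfiable

Constraints 4, 6, and 10 give f − b ≥ 0, b − e ≥ -1, e − f ≥ 3.
Adding all 3 inequalities: the left sides telescope to 0, and the right sides sum to 0 + (-1) + 3 = 2. So 0 ≥ 2, which is false.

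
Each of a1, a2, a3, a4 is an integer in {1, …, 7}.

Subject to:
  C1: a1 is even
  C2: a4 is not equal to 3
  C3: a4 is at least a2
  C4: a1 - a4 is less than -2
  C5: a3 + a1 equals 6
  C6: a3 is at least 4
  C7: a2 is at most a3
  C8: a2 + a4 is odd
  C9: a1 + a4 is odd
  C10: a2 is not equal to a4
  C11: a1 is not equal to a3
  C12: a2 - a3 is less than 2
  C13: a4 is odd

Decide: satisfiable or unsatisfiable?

Try a1 = 2, a2 = 4, a3 = 4, a4 = 5.
Check constraint 4: a1 - a4 = -3; constraint 5: a3 + a1 = 6; constraint 12: a2 - a3 = 0. The remaining constraints are straightforward to verify.

Satisfiable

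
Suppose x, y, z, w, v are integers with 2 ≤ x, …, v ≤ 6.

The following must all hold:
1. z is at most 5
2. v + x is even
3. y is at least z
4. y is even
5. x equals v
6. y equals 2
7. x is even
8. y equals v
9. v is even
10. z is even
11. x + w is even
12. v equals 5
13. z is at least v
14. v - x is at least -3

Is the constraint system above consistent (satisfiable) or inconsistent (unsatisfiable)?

Constraint 6 fixes y = 2 and constraint 12 fixes v = 5, but constraint 8 requires y = v. Since 2 ≠ 5, contradiction.

Unsatisfiable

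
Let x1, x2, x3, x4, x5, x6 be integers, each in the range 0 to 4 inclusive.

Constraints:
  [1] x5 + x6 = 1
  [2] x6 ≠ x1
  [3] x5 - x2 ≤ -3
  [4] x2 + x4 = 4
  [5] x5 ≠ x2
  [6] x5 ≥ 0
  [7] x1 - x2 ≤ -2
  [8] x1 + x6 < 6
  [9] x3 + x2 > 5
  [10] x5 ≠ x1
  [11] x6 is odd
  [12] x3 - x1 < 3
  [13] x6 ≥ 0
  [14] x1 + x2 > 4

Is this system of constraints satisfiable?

Satisfiable

Try x1 = 2, x2 = 4, x3 = 4, x4 = 0, x5 = 0, x6 = 1.
Check constraint 1: x5 + x6 = 1; constraint 3: x5 - x2 = -4. The remaining constraints are straightforward to verify.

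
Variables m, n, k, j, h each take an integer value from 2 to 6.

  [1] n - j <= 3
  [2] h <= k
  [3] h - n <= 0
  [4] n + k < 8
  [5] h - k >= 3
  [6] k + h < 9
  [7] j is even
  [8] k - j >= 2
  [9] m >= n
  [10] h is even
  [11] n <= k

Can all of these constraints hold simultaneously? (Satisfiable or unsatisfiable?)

Unsatisfiable

Constraints 1, 3, 5, and 8 give k − j ≥ 2, j − n ≥ -3, n − h ≥ 0, h − k ≥ 3.
Adding all 4 inequalities: the left sides telescope to 0, and the right sides sum to 2 + (-3) + 0 + 3 = 2. So 0 ≥ 2, which is false.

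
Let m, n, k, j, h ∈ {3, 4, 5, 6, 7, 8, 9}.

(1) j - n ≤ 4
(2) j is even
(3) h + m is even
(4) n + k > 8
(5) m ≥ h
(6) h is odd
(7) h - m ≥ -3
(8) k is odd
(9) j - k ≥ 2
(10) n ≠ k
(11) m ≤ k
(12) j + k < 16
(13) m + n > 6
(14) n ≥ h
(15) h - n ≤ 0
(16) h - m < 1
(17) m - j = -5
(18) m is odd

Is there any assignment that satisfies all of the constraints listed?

Satisfiable

One satisfying assignment is m = 3, n = 4, k = 5, j = 8, h = 3.
For the less obvious constraints — constraint 1: j - n = 4; constraint 4: n + k = 9 — and the others hold by inspection.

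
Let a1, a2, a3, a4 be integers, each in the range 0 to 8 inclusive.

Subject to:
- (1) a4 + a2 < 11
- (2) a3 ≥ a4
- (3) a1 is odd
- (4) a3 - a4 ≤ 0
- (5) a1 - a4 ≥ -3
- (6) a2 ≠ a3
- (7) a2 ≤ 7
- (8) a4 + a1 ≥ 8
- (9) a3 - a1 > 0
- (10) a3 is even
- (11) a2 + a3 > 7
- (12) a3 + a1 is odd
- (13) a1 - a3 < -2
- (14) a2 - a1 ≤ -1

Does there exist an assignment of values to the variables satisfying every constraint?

The assignment a1 = 3, a2 = 2, a3 = 6, a4 = 6 works:
  constraint 1 holds since a4 + a2 = 8.
  constraint 4 holds since a3 - a4 = 0.
The rest check out directly.

Satisfiable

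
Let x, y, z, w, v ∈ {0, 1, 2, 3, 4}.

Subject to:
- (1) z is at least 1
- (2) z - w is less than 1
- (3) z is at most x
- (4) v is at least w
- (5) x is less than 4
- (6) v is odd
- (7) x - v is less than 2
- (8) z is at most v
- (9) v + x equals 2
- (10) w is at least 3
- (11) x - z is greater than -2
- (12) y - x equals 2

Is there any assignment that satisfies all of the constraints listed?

Unsatisfiable

From constraints 4 and 10: v ≥ w ≥ 3. From constraints 1 and 3: x ≥ z ≥ 1. Hence v + x ≥ 4. But constraint 9 requires v + x = 2, and 2 < 4. Contradiction.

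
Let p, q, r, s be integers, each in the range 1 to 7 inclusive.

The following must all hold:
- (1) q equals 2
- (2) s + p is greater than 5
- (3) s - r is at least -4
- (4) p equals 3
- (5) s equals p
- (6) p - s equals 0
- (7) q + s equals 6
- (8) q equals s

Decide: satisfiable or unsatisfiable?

Constraint 1 fixes q = 2 and constraint 4 fixes p = 3. Constraints 5 and 8 give q = s = p, so q = p. But 2 ≠ 3 — contradiction.

Unsatisfiable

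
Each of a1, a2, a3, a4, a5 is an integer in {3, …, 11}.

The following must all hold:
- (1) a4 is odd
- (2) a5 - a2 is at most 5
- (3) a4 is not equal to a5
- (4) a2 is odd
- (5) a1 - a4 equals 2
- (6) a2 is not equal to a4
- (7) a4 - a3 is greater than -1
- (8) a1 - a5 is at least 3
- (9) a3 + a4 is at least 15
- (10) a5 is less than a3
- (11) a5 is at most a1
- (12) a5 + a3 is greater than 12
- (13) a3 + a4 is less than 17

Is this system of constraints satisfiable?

Satisfiable

Take a1 = 11, a2 = 3, a3 = 7, a4 = 9, a5 = 6. Then constraint 2: a5 - a2 = 3; constraint 5: a1 - a4 = 2, and every other listed constraint is also met.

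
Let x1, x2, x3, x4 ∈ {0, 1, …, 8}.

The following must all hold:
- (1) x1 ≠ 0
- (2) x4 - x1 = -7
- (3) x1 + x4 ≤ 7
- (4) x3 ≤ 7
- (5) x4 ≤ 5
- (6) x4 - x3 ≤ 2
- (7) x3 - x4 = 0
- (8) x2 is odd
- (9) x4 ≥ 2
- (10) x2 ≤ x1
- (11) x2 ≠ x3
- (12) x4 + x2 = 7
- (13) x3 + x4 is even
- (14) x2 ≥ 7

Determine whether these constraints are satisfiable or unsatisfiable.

From constraints 10 and 14: x1 ≥ x2 ≥ 7. From constraint 9: x4 ≥ 2. Hence x1 + x4 ≥ 9. But constraint 3 requires x1 + x4 ≤ 7, and 7 < 9. Contradiction.

Unsatisfiable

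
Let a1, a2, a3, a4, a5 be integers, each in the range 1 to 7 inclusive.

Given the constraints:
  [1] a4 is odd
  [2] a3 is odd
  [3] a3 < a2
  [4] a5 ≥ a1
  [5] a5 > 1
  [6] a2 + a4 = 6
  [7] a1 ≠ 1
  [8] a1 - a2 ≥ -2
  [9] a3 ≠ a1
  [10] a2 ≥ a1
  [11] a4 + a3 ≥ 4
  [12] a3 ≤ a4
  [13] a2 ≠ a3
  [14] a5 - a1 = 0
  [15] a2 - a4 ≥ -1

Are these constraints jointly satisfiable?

Satisfiable

Take a1 = 3, a2 = 3, a3 = 1, a4 = 3, a5 = 3. Then constraint 6: a2 + a4 = 6; constraint 8: a1 - a2 = 0, and every other listed constraint is also met.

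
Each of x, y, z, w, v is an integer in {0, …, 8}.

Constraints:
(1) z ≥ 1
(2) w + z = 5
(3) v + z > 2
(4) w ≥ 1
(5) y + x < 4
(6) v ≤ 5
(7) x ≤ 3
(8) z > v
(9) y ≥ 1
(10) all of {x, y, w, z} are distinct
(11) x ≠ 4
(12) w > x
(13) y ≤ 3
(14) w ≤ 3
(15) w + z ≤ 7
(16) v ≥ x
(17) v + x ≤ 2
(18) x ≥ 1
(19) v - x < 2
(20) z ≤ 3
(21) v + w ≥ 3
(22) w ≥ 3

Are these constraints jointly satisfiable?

Unsatisfiable

Constraints 1, 4, 7, 9, 13, 14, 18, and 20 confine each of x, y, w, z to the 3 values {1, …, 3}.
Constraint 10 requires all 4 of them to be distinct, but only 3 values are available — impossible by the pigeonhole principle.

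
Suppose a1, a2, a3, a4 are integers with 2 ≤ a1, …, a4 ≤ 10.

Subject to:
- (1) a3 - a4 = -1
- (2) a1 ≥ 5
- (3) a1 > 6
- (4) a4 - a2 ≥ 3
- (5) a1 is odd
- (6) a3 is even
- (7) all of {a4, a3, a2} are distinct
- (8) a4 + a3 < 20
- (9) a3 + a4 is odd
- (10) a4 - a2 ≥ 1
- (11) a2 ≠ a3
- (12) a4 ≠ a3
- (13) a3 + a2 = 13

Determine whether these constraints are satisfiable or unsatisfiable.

The assignment a1 = 9, a2 = 5, a3 = 8, a4 = 9 works:
  constraint 1 holds since a3 - a4 = -1.
  constraint 4 holds since a4 - a2 = 4.
The rest check out directly.

Satisfiable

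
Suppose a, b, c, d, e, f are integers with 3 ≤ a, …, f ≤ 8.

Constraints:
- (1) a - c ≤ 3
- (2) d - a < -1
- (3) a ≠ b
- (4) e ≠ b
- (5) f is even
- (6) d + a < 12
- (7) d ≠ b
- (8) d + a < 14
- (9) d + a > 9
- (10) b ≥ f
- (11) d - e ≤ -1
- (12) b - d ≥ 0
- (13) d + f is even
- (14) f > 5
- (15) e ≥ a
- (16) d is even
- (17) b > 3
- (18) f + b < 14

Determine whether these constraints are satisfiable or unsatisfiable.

Satisfiable

Take a = 7, b = 6, c = 7, d = 4, e = 7, f = 6. Then constraint 1: a - c = 0; constraint 2: d - a = -3; constraint 6: d + a = 11, and every other listed constraint is also met.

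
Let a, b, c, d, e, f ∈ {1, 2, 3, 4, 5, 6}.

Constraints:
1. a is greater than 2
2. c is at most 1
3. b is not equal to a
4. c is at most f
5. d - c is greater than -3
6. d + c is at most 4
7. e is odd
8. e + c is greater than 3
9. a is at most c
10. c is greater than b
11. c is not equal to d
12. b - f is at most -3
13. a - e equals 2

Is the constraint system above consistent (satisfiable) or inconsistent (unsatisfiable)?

From constraint 1: a ≥ 3. From constraints 2 and 9: a ≤ c and c ≤ 1, so a ≤ 1. But 1 < 3, so no value of a works.

Unsatisfiable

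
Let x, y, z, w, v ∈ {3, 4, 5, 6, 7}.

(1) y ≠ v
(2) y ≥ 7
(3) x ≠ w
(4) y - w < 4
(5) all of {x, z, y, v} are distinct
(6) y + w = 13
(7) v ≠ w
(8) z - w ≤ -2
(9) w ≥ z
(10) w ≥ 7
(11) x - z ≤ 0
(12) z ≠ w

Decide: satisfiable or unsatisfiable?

From constraint 2: y ≥ 7. From constraint 10: w ≥ 7. Hence y + w ≥ 14. But constraint 6 requires y + w = 13, and 13 < 14. Contradiction.

Unsatisfiable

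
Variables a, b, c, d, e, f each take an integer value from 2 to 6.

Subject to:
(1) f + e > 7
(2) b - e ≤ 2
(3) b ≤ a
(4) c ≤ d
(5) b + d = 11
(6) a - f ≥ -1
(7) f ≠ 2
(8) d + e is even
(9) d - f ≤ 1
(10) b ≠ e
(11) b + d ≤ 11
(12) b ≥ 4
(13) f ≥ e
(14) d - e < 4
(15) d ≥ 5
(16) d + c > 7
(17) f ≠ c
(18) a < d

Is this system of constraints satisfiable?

The assignment a = 5, b = 5, c = 3, d = 6, e = 4, f = 5 works:
  constraint 1 holds since f + e = 9.
  constraint 2 holds since b - e = 1.
The rest check out directly.

Satisfiable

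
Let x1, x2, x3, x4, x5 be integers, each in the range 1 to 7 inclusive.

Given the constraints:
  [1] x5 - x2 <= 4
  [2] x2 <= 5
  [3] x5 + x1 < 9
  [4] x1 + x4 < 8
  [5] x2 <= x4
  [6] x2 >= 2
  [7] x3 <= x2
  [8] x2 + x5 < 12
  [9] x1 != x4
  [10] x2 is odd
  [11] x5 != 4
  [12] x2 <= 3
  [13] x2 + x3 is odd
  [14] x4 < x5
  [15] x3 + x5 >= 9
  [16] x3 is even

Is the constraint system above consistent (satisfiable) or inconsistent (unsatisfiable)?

Satisfiable

The assignment x1 = 1, x2 = 3, x3 = 2, x4 = 4, x5 = 7 works:
  constraint 1 holds since x5 - x2 = 4.
  constraint 3 holds since x5 + x1 = 8.
The rest check out directly.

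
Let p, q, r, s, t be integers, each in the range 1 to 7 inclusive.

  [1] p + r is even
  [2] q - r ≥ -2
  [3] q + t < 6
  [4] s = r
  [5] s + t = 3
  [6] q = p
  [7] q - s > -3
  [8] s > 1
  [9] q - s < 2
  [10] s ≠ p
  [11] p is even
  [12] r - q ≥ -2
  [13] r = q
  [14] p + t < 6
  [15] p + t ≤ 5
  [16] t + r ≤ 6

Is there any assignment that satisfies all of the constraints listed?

From constraints 4, 6, and 13, s = r = q = p, so s = p. But constraint 10 says s ≠ p. Contradiction.

Unsatisfiable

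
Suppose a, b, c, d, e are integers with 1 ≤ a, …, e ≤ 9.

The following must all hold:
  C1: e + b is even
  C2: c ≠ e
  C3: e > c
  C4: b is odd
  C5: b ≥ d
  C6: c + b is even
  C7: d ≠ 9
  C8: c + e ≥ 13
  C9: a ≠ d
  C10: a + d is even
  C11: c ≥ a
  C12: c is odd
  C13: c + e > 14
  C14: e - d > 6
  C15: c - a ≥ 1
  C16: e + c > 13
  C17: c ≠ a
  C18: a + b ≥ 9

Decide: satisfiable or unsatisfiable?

Satisfiable

One satisfying assignment is a = 5, b = 5, c = 7, d = 1, e = 9.
For the less obvious constraints — constraint 8: c + e = 16; constraint 13: c + e = 16; constraint 14: e - d = 8 — and the others hold by inspection.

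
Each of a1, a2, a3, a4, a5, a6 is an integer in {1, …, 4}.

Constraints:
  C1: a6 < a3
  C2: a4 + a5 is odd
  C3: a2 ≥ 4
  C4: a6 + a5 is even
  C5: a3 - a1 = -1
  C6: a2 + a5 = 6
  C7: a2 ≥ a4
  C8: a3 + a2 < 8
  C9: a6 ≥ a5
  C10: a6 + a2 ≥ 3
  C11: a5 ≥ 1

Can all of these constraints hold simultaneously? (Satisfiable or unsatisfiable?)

One satisfying assignment is a1 = 4, a2 = 4, a3 = 3, a4 = 3, a5 = 2, a6 = 2.
For the less obvious constraints — constraint 5: a3 - a1 = -1; constraint 6: a2 + a5 = 6; constraint 8: a3 + a2 = 7 — and the others hold by inspection.

Satisfiable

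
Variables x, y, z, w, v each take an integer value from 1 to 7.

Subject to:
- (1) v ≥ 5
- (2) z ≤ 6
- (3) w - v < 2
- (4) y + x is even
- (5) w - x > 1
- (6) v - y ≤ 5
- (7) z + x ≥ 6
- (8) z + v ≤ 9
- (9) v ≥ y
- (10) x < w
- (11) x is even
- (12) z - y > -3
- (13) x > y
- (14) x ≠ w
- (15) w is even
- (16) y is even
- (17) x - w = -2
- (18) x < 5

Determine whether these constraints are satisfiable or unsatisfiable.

Satisfiable

Take x = 4, y = 2, z = 2, w = 6, v = 6. Then constraint 3: w - v = 0; constraint 5: w - x = 2, and every other listed constraint is also met.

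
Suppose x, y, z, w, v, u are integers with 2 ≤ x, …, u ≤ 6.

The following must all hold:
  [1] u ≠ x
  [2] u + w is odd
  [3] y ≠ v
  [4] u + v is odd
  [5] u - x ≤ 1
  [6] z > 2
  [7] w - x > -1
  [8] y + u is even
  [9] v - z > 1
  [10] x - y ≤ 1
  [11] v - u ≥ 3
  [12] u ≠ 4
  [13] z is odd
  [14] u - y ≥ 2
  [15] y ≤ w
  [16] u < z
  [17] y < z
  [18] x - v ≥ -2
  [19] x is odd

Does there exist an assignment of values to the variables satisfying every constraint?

Constraints 10, 11, 14, and 18 give u − y ≥ 2, y − x ≥ -1, x − v ≥ -2, v − u ≥ 3.
Adding all 4 inequalities: the left sides telescope to 0, and the right sides sum to 2 + (-1) + (-2) + 3 = 2. So 0 ≥ 2, which is false.

Unsatisfiable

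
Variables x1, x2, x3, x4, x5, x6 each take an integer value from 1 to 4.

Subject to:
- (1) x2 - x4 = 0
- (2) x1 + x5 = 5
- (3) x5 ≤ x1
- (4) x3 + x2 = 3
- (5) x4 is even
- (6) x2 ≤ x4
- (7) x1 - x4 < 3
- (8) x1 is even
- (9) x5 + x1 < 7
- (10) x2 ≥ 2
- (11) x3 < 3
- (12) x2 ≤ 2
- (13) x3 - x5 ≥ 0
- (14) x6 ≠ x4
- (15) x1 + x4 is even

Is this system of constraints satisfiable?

Setting (x1, x2, x3, x4, x5, x6) = (4, 2, 1, 2, 1, 4) satisfies everything: constraint 1: x2 - x4 = 0; constraint 2: x1 + x5 = 5, and the others follow.

Satisfiable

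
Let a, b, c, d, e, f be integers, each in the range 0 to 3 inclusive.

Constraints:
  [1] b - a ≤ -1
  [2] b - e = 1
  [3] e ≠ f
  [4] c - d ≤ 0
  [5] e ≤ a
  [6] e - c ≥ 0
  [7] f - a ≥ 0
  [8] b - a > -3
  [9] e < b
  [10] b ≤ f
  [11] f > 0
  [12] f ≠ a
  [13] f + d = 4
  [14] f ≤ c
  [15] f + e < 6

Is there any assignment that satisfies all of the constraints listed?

Constraints 1, 6, 7, 9, and 14 give e < b, b < a, a ≤ f, f ≤ c, c ≤ e. Chaining: e < b < a ≤ f ≤ c ≤ e, which forces e < e — impossible.

Unsatisfiable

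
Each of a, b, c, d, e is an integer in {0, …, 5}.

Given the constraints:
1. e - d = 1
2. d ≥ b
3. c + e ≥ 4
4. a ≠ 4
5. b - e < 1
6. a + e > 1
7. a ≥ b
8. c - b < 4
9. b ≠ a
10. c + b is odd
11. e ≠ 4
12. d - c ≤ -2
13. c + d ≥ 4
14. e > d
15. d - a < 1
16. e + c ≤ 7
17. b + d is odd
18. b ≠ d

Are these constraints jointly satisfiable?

Setting (a, b, c, d, e) = (1, 0, 3, 1, 2) satisfies everything: constraint 1: e - d = 1; constraint 3: c + e = 5; constraint 5: b - e = -2, and the others follow.

Satisfiable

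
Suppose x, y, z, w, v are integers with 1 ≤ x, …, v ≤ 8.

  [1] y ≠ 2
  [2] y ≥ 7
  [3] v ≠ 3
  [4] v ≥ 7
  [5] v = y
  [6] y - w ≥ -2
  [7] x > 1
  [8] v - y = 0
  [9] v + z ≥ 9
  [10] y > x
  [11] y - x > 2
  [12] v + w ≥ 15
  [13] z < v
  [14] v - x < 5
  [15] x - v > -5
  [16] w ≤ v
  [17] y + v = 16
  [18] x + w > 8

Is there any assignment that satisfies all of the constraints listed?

Satisfiable

One satisfying assignment is x = 4, y = 8, z = 1, w = 7, v = 8.
For the less obvious constraints — constraint 6: y - w = 1; constraint 8: v - y = 0; constraint 9: v + z = 9 — and the others hold by inspection.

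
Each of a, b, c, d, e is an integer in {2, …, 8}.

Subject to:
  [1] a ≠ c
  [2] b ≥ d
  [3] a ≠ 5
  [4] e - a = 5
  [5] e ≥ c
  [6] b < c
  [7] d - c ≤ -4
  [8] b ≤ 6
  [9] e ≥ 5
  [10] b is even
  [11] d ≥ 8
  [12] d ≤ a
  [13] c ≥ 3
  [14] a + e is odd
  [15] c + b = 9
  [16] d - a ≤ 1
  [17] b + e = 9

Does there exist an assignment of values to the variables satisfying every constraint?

Unsatisfiable

From constraints 2 and 11: b ≥ d ≥ 8. From constraints 5 and 13: e ≥ c ≥ 3. Hence b + e ≥ 11. But constraint 17 requires b + e = 9, and 9 < 11. Contradiction.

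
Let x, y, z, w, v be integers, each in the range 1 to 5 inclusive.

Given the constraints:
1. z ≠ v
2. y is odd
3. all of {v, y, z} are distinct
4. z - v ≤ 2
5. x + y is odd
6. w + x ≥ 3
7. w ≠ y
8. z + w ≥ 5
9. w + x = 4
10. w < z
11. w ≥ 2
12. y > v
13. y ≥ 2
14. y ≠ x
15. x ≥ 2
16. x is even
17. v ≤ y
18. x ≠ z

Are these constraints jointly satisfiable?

Satisfiable

Try x = 2, y = 5, z = 3, w = 2, v = 4.
Check constraint 4: z - v = -1; constraint 6: w + x = 4; constraint 8: z + w = 5. The remaining constraints are straightforward to verify.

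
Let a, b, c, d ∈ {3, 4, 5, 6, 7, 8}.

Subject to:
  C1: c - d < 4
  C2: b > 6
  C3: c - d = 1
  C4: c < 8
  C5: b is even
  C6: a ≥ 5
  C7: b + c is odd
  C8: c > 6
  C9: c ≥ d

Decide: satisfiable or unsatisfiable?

Satisfiable

The assignment a = 7, b = 8, c = 7, d = 6 works:
  constraint 1 holds since c - d = 1.
  constraint 3 holds since c - d = 1.
The rest check out directly.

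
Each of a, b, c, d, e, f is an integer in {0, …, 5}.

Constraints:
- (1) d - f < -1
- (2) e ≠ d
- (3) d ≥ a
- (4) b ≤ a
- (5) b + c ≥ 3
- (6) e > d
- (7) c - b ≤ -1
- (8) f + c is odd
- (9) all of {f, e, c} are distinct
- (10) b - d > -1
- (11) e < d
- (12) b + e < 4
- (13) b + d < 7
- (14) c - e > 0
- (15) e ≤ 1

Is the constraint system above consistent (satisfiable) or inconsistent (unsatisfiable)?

Unsatisfiable

Constraints 3, 4, 6, 7, and 14 give a ≤ d, d < e, e < c, c < b, b ≤ a. Chaining: a ≤ d < e < c < b ≤ a, which forces a < a — impossible.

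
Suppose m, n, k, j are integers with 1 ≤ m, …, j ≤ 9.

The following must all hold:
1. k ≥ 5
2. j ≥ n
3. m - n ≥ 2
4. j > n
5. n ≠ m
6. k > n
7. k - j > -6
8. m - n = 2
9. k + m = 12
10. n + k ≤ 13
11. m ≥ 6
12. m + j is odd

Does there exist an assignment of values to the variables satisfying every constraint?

Satisfiable

Try m = 6, n = 4, k = 6, j = 9.
Check constraint 3: m - n = 2; constraint 7: k - j = -3. The remaining constraints are straightforward to verify.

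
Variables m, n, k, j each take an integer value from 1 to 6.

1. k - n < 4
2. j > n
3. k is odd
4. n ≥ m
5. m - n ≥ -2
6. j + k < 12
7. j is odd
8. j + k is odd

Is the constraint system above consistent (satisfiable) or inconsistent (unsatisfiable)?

Unsatisfiable

Constraint 7 makes j odd and constraint 3 makes k odd, so j + k must be even. Constraint 8 says j + k is odd — contradiction.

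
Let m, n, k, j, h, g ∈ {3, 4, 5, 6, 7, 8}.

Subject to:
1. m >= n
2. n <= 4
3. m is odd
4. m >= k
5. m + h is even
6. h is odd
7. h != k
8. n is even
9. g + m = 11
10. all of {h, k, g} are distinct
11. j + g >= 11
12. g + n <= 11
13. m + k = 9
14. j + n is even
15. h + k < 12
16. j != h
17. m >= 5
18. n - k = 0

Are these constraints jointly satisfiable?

Satisfiable

Setting (m, n, k, j, h, g) = (5, 4, 4, 8, 5, 6) satisfies everything: constraint 9: g + m = 11; constraint 11: j + g = 14, and the others follow.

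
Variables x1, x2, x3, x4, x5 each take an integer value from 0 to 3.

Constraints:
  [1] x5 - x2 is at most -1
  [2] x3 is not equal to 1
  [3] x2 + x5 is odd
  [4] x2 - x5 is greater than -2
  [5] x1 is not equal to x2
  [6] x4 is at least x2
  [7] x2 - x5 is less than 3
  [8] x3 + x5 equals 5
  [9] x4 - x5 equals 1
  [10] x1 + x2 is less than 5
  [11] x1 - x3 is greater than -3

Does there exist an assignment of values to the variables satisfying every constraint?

Setting (x1, x2, x3, x4, x5) = (1, 3, 3, 3, 2) satisfies everything: constraint 1: x5 - x2 = -1; constraint 4: x2 - x5 = 1; constraint 7: x2 - x5 = 1, and the others follow.

Satisfiable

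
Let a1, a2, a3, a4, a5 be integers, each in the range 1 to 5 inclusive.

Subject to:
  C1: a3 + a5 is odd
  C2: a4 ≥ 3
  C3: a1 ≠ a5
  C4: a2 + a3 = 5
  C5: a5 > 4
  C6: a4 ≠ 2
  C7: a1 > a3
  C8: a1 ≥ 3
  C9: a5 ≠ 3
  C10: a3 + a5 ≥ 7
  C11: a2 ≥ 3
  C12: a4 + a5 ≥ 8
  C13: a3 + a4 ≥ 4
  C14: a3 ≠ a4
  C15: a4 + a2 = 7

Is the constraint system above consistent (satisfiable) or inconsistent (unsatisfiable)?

Satisfiable

Try a1 = 3, a2 = 3, a3 = 2, a4 = 4, a5 = 5.
Check constraint 4: a2 + a3 = 5; constraint 10: a3 + a5 = 7; constraint 12: a4 + a5 = 9. The remaining constraints are straightforward to verify.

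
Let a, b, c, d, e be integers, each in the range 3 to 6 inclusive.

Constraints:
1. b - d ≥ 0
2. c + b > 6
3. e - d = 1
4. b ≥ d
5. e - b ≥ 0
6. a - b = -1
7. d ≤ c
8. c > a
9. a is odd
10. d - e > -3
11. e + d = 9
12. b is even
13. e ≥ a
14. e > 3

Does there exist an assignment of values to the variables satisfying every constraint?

Satisfiable

Take a = 3, b = 4, c = 4, d = 4, e = 5. Then constraint 1: b - d = 0; constraint 2: c + b = 8, and every other listed constraint is also met.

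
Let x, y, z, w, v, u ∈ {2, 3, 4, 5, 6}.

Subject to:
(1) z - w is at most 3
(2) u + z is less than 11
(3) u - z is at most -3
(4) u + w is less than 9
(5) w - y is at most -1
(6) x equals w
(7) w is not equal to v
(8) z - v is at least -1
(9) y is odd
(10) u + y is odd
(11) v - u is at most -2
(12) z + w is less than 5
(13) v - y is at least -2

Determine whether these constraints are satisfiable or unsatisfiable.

Constraints 1, 3, 5, 11, and 13 give w − z ≥ -3, z − u ≥ 3, u − v ≥ 2, v − y ≥ -2, y − w ≥ 1.
Adding all 5 inequalities: the left sides telescope to 0, and the right sides sum to (-3) + 3 + 2 + (-2) + 1 = 1. So 0 ≥ 1, which is false.

Unsatisfiable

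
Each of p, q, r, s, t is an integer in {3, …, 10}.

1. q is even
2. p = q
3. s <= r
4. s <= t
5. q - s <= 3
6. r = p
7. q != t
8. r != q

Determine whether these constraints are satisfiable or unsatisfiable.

Unsatisfiable

From constraints 2 and 6, r = p = q, so r = q. But constraint 8 says r ≠ q. Contradiction.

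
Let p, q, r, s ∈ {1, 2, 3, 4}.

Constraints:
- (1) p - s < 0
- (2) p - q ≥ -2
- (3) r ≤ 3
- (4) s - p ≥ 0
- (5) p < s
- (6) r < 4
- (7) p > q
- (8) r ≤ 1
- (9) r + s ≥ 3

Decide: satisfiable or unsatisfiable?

One satisfying assignment is p = 2, q = 1, r = 1, s = 3.
For the less obvious constraints — constraint 1: p - s = -1; constraint 2: p - q = 1 — and the others hold by inspection.

Satisfiable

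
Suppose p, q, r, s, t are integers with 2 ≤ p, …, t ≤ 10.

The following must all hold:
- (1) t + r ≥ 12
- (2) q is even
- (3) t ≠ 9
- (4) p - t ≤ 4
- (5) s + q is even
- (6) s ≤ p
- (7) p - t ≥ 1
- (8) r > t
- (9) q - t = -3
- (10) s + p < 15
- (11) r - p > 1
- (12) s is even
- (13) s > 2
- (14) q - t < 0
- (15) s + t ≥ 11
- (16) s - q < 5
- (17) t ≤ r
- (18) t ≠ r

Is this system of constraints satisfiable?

Satisfiable

Try p = 7, q = 2, r = 10, s = 6, t = 5.
Check constraint 1: t + r = 15; constraint 4: p - t = 2; constraint 7: p - t = 2. The remaining constraints are straightforward to verify.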